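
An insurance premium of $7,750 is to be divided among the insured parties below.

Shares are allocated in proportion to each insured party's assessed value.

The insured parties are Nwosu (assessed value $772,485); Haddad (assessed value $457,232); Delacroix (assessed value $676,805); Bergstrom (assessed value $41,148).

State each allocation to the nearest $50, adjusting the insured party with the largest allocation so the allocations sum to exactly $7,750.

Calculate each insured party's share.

Sum of assessed value: 1,947,670.
Raw shares: Nwosu 772,485/1,947,670 × $7,750 = 3,073.81; Haddad 457,232/1,947,670 × $7,750 = 1,819.38; Delacroix 676,805/1,947,670 × $7,750 = 2,693.08; Bergstrom 41,148/1,947,670 × $7,750 = 163.73.
Rounded to nearest $50: Nwosu $3,050; Haddad $1,800; Delacroix $2,700; Bergstrom $150. Sum = $7,700.
Difference $7,750 − $7,700 = +$50 applied to largest allocation (Nwosu): Nwosu becomes $3,100.

Nwosu: $3,100 · Haddad: $1,800 · Delacroix: $2,700 · Bergstrom: $150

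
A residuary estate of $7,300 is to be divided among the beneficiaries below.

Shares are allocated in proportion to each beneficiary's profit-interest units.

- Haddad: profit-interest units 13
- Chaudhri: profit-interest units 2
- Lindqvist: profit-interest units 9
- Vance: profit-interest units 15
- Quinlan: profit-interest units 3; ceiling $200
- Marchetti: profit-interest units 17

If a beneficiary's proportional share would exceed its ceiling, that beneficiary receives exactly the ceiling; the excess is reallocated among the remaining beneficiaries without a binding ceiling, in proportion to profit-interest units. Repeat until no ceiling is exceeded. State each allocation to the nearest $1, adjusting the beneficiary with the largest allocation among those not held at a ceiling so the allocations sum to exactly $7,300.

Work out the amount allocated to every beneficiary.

Profit-interest units total: 59.
Pro-rata shares before constraints: Haddad 1,608.47; Chaudhri 247.46; Lindqvist 1,113.56; Vance 1,855.93; Quinlan 371.19; Marchetti 2,103.39.
Held at cap: Quinlan ($200); residual $7,100 reallocated over remaining profit-interest units 56.
Redistributed shares: Haddad 1,648.21 → $1,648; Chaudhri 253.57 → $254; Lindqvist 1,141.07 → $1,141; Vance 1,901.79 → $1,902; Marchetti 2,155.36 → $2,155.

Haddad: $1,648 · Chaudhri: $254 · Lindqvist: $1,141 · Vance: $1,902 · Quinlan: $200 · Marchetti: $2,155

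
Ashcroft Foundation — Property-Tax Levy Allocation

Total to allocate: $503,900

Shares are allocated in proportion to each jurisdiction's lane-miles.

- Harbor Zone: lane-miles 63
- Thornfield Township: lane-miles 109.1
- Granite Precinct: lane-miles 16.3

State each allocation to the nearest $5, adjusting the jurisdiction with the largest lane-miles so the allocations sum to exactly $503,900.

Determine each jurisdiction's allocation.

Total lane-miles = 63 + 109.1 + 16.3 = 188.4.
Proportional shares: Harbor Zone 168,501.59; Thornfield Township 291,801.96; Granite Precinct 43,596.44.
After rounding ($5): Harbor Zone $168,500; Thornfield Township $291,800; Granite Precinct $43,595. Sum = $503,895.
Difference $503,900 − $503,895 = +$5 applied to largest lane-miles (Thornfield Township): Thornfield Township becomes $291,805.

Harbor Zone: $168,500 · Thornfield Township: $291,805 · Granite Precinct: $43,595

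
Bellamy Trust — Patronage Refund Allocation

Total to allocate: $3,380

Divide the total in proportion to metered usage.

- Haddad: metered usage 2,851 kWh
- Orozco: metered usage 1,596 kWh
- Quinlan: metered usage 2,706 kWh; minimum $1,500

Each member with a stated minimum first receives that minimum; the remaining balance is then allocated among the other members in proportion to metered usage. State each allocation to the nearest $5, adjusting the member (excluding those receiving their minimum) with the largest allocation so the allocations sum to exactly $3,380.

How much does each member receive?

Haddad: $1,205 | Orozco: $675 | Quinlan: $1,500

Minimums first: Quinlan $1,500. Residual $1,880.
Residual split over remaining metered usage 4,447: Haddad 1,205.28 → $1,205; Orozco 674.72 → $675.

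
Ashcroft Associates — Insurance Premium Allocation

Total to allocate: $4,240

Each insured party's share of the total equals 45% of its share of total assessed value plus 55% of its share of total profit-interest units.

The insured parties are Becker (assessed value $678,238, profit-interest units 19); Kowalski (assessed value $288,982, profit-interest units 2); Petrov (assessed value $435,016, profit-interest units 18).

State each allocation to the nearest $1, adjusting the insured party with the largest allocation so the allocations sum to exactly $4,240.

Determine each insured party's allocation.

Becker: $2,059 | Kowalski: $513 | Petrov: $1,668

Totals — assessed value 1,402,236, profit-interest units 39.
Combined weights (45% assessed value + 55% profit-interest units): Becker 0.4856; Kowalski 0.1209; Petrov 0.3934.
Pro-rata amounts: Becker 2,058.97; Kowalski 512.80; Petrov 1,668.23.
At nearest $1: Becker $2,059; Kowalski $513; Petrov $1,668. Sum = $4,240.
Rounded total matches; no reconciliation needed.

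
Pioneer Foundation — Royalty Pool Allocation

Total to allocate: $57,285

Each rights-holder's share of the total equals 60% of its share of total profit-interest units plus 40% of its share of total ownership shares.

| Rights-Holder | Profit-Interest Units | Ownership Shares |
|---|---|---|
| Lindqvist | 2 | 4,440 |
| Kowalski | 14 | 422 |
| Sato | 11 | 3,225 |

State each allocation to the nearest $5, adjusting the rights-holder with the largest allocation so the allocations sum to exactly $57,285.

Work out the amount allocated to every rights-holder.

Lindqvist: $15,125; Kowalski: $19,020; Sato: $23,140

Totals — profit-interest units 27, ownership shares 8,087.
Combined weights (60% profit-interest units + 40% ownership shares): Lindqvist 0.2641; Kowalski 0.3320; Sato 0.4040.
Pro-rata amounts: Lindqvist 15,126.46; Kowalski 19,017.71; Sato 23,140.83.
Rounded to nearest $5: Lindqvist $15,125; Kowalski $19,020; Sato $23,140. Sum = $57,285.
No rounding difference to absorb.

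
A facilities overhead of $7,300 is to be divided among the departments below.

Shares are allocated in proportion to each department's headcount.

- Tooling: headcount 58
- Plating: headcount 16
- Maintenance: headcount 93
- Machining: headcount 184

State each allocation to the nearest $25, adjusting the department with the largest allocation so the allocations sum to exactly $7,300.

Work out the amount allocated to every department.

Tooling: $1,200 | Plating: $325 | Maintenance: $1,925 | Machining: $3,850

Headcount total: 351.
Pro-rata amounts: Tooling 58/351 × $7,300 = 1,206.27; Plating 16/351 × $7,300 = 332.76; Maintenance 93/351 × $7,300 = 1,934.19; Machining 184/351 × $7,300 = 3,826.78.
Rounded to nearest $25: Tooling $1,200; Plating $325; Maintenance $1,925; Machining $3,825. Sum = $7,275.
Difference $7,300 − $7,275 = +$25 applied to largest allocation (Machining): Machining becomes $3,850.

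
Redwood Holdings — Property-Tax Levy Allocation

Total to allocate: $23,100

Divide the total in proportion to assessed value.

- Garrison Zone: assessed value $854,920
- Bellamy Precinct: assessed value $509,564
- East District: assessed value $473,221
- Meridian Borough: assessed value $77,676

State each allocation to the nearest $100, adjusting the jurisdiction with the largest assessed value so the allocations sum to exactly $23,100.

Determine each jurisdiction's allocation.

Sum of assessed value: 1,915,381.
Proportional shares: Garrison Zone 854,920/1,915,381 × $23,100 = 10,310.56; Bellamy Precinct 509,564/1,915,381 × $23,100 = 6,145.48; East District 473,221/1,915,381 × $23,100 = 5,707.17; Meridian Borough 77,676/1,915,381 × $23,100 = 936.79.
After rounding ($100): Garrison Zone $10,300; Bellamy Precinct $6,100; East District $5,700; Meridian Borough $900. Sum = $23,000.
Difference $23,100 − $23,000 = +$100 applied to largest assessed value (Garrison Zone): Garrison Zone becomes $10,400.

Garrison Zone: $10,400 · Bellamy Precinct: $6,100 · East District: $5,700 · Meridian Borough: $900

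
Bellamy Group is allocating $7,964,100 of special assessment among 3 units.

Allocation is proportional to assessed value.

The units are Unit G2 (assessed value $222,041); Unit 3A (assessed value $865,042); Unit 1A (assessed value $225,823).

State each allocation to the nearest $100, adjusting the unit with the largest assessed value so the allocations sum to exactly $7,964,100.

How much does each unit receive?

Total assessed value = 222,041 + 865,042 + 225,823 = 1,312,906.
Raw shares: Unit G2 1,346,902.77; Unit 3A 5,247,352.81; Unit 1A 1,369,844.42.
Rounded to nearest $100: Unit G2 $1,346,900; Unit 3A $5,247,400; Unit 1A $1,369,800. Sum = $7,964,100.
Sum already equals the total — no adjustment.

Unit G2: $1,346,900; Unit 3A: $5,247,400; Unit 1A: $1,369,800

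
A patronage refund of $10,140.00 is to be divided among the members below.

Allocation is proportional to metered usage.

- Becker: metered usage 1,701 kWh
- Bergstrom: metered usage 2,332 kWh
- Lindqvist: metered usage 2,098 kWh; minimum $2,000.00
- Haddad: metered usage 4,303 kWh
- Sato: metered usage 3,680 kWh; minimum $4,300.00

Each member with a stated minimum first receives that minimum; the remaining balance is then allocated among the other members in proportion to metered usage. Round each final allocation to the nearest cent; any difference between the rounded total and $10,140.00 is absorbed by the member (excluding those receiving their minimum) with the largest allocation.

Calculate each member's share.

Becker: $783.57 · Bergstrom: $1,074.24 · Lindqvist: $2,000.00 · Haddad: $1,982.19 · Sato: $4,300.00

Fund the minimums — Lindqvist $2,000.00; Sato $4,300.00. Remaining pool $3,840.00.
Remaining pool split over remaining metered usage 8,336: Becker 783.5701 → $783.57; Bergstrom 1,074.2418 → $1,074.24; Haddad 1,982.1881 → $1,982.19.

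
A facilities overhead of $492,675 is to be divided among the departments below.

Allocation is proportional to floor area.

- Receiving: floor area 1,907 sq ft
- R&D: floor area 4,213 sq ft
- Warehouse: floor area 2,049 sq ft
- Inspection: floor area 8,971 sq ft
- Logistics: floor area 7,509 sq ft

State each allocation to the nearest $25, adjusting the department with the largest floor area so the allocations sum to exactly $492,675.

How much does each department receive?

Combined floor area = 24,649.
Proportional shares: Receiving 1,907/24,649 × $492,675 = 38,116.40; R&D 4,213/24,649 × $492,675 = 84,207.87; Warehouse 2,049/24,649 × $492,675 = 40,954.65; Inspection 8,971/24,649 × $492,675 = 179,309.00; Logistics 7,509/24,649 × $492,675 = 150,087.09.
Rounded to nearest $25: Receiving $38,125; R&D $84,200; Warehouse $40,950; Inspection $179,300; Logistics $150,075. Sum = $492,650.
Difference $492,675 − $492,650 = +$25 applied to largest floor area (Inspection): Inspection becomes $179,325.

Receiving: $38,125 | R&D: $84,200 | Warehouse: $40,950 | Inspection: $179,325 | Logistics: $150,075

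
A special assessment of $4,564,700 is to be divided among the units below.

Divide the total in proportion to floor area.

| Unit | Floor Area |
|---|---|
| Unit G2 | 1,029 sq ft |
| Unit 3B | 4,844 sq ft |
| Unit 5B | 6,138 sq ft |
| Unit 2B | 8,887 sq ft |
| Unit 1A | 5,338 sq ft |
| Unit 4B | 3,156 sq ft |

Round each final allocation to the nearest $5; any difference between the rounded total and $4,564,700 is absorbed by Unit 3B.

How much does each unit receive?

Unit G2: $159,810; Unit 3B: $752,290; Unit 5B: $953,255; Unit 2B: $1,380,190; Unit 1A: $829,015; Unit 4B: $490,140

Combined floor area = 29,392.
Proportional shares: Unit G2 1,029/29,392 × $4,564,700 = 159,807.99; Unit 3B 4,844/29,392 × $4,564,700 = 752,293.37; Unit 5B 6,138/29,392 × $4,564,700 = 953,256.96; Unit 2B 8,887/29,392 × $4,564,700 = 1,380,188.11; Unit 1A 5,338/29,392 × $4,564,700 = 829,013.63; Unit 4B 3,156/29,392 × $4,564,700 = 490,139.94.
At nearest $5: Unit G2 $159,810; Unit 3B $752,295; Unit 5B $953,255; Unit 2B $1,380,190; Unit 1A $829,015; Unit 4B $490,140. Sum = $4,564,705.
Difference $4,564,700 − $4,564,705 = −$5 applied to Unit 3B: Unit 3B becomes $752,290.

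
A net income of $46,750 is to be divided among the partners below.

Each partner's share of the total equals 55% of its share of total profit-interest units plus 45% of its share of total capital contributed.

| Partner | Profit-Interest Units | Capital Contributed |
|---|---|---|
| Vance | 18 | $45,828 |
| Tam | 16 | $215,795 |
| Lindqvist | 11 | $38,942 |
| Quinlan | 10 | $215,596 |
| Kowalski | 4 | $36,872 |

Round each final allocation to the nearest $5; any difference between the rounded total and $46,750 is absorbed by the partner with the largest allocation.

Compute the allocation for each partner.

Vance: $9,590 · Tam: $15,180 · Lindqvist: $6,275 · Quinlan: $12,560 · Kowalski: $3,145

Profit-interest units total 59; capital contributed total 553,033.
Blended shares (55% profit-interest units + 45% capital contributed): Vance 0.2051; Tam 0.3247; Lindqvist 0.1342; Quinlan 0.2686; Kowalski 0.0673.
Proportional shares: Vance 9,587.80; Tam 15,181.77; Lindqvist 6,275.22; Quinlan 12,559.37; Kowalski 3,145.84.
At nearest $5: Vance $9,590; Tam $15,180; Lindqvist $6,275; Quinlan $12,560; Kowalski $3,145. Sum = $46,750.
No rounding difference to absorb.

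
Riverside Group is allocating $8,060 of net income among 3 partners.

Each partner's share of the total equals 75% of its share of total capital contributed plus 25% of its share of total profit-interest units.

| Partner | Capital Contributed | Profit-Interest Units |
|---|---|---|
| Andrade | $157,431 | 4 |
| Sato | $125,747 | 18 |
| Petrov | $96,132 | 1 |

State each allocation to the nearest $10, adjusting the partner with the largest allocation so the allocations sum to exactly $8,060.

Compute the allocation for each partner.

Capital contributed total 379,310; profit-interest units total 23.
Blended shares (75% capital contributed + 25% profit-interest units): Andrade 0.3548; Sato 0.4443; Petrov 0.2009.
Raw shares: Andrade 2,859.39; Sato 3,580.97; Petrov 1,619.65.
Rounded to nearest $10: Andrade $2,860; Sato $3,580; Petrov $1,620. Sum = $8,060.
Rounded total matches; no reconciliation needed.

Andrade: $2,860 | Sato: $3,580 | Petrov: $1,620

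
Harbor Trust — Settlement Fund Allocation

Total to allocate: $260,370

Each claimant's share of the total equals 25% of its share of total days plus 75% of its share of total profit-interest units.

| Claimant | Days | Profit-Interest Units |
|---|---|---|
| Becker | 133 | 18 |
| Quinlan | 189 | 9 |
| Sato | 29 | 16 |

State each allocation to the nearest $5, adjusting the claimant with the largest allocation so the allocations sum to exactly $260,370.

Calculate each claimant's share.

Becker: $106,410 · Quinlan: $75,920 · Sato: $78,040

Days total 351; profit-interest units total 43.
Combined weights (25% days + 75% profit-interest units): Becker 0.4087; Quinlan 0.2916; Sato 0.2997.
Raw shares: Becker 106,408.75; Quinlan 75,921.84; Sato 78,039.41.
After rounding ($5): Becker $106,410; Quinlan $75,920; Sato $78,040. Sum = $260,370.
No rounding difference to absorb.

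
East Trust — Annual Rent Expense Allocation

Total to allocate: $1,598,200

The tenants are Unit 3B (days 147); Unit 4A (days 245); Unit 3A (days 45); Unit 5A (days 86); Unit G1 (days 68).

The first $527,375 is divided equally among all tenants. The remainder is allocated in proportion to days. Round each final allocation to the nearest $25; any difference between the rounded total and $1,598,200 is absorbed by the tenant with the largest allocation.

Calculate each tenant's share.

$527,375 shared equally gives $105,475 per tenant.
Remainder $1,070,825 by days (total 591): Unit 3B 266,347.34 → $266,350; Unit 4A 443,912.23 → $443,900; Unit 3A 81,534.90 → $81,525; Unit 5A 155,822.25 → $155,825; Unit G1 123,208.29 → $123,200.
Rounding difference +$25 on remainder applied to Unit 4A.
Totals: Unit 3B $105,475 + $266,350 = $371,825; Unit 4A $105,475 + $443,925 = $549,400; Unit 3A $105,475 + $81,525 = $187,000; Unit 5A $105,475 + $155,825 = $261,300; Unit G1 $105,475 + $123,200 = $228,675.

Unit 3B: $371,825 · Unit 4A: $549,400 · Unit 3A: $187,000 · Unit 5A: $261,300 · Unit G1: $228,675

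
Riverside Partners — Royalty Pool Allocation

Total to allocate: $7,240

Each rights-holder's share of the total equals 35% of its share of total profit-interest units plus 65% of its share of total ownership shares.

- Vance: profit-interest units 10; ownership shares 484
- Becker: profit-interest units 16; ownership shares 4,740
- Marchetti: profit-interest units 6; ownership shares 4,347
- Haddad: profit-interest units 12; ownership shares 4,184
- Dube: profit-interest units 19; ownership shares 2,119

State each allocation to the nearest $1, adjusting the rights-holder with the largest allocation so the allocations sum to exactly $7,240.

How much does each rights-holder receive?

Vance: $546; Becker: $2,049; Marchetti: $1,530; Haddad: $1,723; Dube: $1,392

Profit-interest units total 63; ownership shares total 15,874.
Blended shares (35% profit-interest units + 65% ownership shares): Vance 0.0754; Becker 0.2830; Marchetti 0.2113; Haddad 0.2380; Dube 0.1923.
Unrounded shares: Vance 545.71; Becker 2,048.77; Marchetti 1,530.04; Haddad 1,723.05; Dube 1,392.42.
At nearest $1: Vance $546; Becker $2,049; Marchetti $1,530; Haddad $1,723; Dube $1,392. Sum = $7,240.
No rounding difference to absorb.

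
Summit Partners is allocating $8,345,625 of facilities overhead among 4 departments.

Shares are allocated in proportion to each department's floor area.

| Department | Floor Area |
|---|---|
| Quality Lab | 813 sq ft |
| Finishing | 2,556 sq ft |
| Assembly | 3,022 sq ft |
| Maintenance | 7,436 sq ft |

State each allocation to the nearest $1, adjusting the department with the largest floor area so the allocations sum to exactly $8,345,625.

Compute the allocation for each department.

Quality Lab: $490,706 · Finishing: $1,542,736 · Assembly: $1,824,002 · Maintenance: $4,488,181

Combined floor area = 13,827.
Unrounded shares: Quality Lab 813/13,827 × $8,345,625 = 490,706.09; Finishing 2,556/13,827 × $8,345,625 = 1,542,736.49; Assembly 3,022/13,827 × $8,345,625 = 1,824,002.22; Maintenance 7,436/13,827 × $8,345,625 = 4,488,180.19.
At nearest $1: Quality Lab $490,706; Finishing $1,542,736; Assembly $1,824,002; Maintenance $4,488,180. Sum = $8,345,624.
Difference $8,345,625 − $8,345,624 = +$1 applied to largest floor area (Maintenance): Maintenance becomes $4,488,181.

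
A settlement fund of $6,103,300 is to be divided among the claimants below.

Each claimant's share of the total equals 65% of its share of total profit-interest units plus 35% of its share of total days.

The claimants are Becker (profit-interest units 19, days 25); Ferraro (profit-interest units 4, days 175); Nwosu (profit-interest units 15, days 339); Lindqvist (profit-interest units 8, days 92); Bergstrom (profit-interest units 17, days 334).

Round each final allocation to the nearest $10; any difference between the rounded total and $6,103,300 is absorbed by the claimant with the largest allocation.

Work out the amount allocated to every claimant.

Becker: $1,251,780 | Ferraro: $639,270 | Nwosu: $1,694,980 | Lindqvist: $707,420 | Bergstrom: $1,809,850

Totals — profit-interest units 63, days 965.
Combined weights (65% profit-interest units + 35% days): Becker 0.2051; Ferraro 0.1047; Nwosu 0.2777; Lindqvist 0.1159; Bergstrom 0.2965.
Unrounded shares: Becker 1,251,781.36; Ferraro 639,267.84; Nwosu 1,694,979.62; Lindqvist 707,418.60; Bergstrom 1,809,852.57.
Rounded to nearest $10: Becker $1,251,780; Ferraro $639,270; Nwosu $1,694,980; Lindqvist $707,420; Bergstrom $1,809,850. Sum = $6,103,300.
Rounded total matches; no reconciliation needed.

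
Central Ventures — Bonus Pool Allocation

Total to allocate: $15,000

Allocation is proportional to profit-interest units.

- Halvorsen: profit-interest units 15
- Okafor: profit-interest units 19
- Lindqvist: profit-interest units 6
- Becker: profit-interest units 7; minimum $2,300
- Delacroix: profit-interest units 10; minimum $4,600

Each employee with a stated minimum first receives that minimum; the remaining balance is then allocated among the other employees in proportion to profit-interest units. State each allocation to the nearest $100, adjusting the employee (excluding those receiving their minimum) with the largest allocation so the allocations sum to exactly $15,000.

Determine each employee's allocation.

Minimums first: Becker $2,300; Delacroix $4,600. Balance $8,100.
Balance split over remaining profit-interest units 40: Halvorsen 3,037.50 → $3,000; Okafor 3,847.50 → $3,800; Lindqvist 1,215.00 → $1,200.
Rounding difference +$100 applied to Okafor → $3,900.

Halvorsen: $3,000; Okafor: $3,900; Lindqvist: $1,200; Becker: $2,300; Delacroix: $4,600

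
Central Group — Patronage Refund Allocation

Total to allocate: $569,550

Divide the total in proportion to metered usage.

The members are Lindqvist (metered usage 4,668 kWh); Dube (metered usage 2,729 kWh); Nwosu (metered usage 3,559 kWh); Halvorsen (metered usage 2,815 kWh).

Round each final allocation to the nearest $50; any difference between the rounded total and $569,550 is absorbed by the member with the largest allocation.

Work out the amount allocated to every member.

Total metered usage = 13,771.
Proportional shares: Lindqvist 4,668/13,771 × $569,550 = 193,062.19; Dube 2,729/13,771 × $569,550 = 112,867.76; Nwosu 3,559/13,771 × $569,550 = 147,195.44; Halvorsen 2,815/13,771 × $569,550 = 116,424.61.
Rounded to nearest $50: Lindqvist $193,050; Dube $112,850; Nwosu $147,200; Halvorsen $116,400. Sum = $569,500.
Difference $569,550 − $569,500 = +$50 applied to largest allocation (Lindqvist): Lindqvist becomes $193,100.

Lindqvist: $193,100; Dube: $112,850; Nwosu: $147,200; Halvorsen: $116,400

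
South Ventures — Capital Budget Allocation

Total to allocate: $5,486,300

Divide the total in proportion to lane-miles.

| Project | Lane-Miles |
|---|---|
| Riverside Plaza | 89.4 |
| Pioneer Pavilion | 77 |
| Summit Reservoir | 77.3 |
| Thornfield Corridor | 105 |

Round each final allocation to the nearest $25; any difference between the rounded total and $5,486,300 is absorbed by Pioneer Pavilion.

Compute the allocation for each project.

Sum of lane-miles: 348.7.
Raw shares: Riverside Plaza 89.4/348.7 × $5,486,300 = 1,406,582.22; Pioneer Pavilion 77/348.7 × $5,486,300 = 1,211,485.80; Summit Reservoir 77.3/348.7 × $5,486,300 = 1,216,205.88; Thornfield Corridor 105/348.7 × $5,486,300 = 1,652,026.10.
Rounded to nearest $25: Riverside Plaza $1,406,575; Pioneer Pavilion $1,211,475; Summit Reservoir $1,216,200; Thornfield Corridor $1,652,025. Sum = $5,486,275.
Difference $5,486,300 − $5,486,275 = +$25 applied to Pioneer Pavilion: Pioneer Pavilion becomes $1,211,500.

Riverside Plaza: $1,406,575; Pioneer Pavilion: $1,211,500; Summit Reservoir: $1,216,200; Thornfield Corridor: $1,652,025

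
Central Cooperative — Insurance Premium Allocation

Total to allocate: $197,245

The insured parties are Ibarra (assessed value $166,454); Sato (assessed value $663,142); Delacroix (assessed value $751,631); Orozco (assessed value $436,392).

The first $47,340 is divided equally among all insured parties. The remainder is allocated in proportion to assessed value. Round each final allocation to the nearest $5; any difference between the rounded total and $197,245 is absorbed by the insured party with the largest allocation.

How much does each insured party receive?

Equal tier: $47,340 ÷ 4 = $11,835 apiece.
Remainder $149,905 by assessed value (total 2,017,619): Ibarra 12,367.19 → $12,365; Sato 49,270.11 → $49,270; Delacroix 55,844.66 → $55,845; Orozco 32,423.04 → $32,425.
Totals: Ibarra $11,835 + $12,365 = $24,200; Sato $11,835 + $49,270 = $61,105; Delacroix $11,835 + $55,845 = $67,680; Orozco $11,835 + $32,425 = $44,260.

Ibarra: $24,200 | Sato: $61,105 | Delacroix: $67,680 | Orozco: $44,260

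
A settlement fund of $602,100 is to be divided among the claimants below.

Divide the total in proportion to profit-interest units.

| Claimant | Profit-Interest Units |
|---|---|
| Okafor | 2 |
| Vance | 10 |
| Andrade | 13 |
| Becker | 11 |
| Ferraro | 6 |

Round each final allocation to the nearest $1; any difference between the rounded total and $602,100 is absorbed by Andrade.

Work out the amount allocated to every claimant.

Okafor: $28,671 | Vance: $143,357 | Andrade: $186,365 | Becker: $157,693 | Ferraro: $86,014

Total profit-interest units = 42.
Unrounded shares: Okafor 2/42 × $602,100 = 28,671.43; Vance 10/42 × $602,100 = 143,357.14; Andrade 13/42 × $602,100 = 186,364.29; Becker 11/42 × $602,100 = 157,692.86; Ferraro 6/42 × $602,100 = 86,014.29.
After rounding ($1): Okafor $28,671; Vance $143,357; Andrade $186,364; Becker $157,693; Ferraro $86,014. Sum = $602,099.
Difference $602,100 − $602,099 = +$1 applied to Andrade: Andrade becomes $186,365.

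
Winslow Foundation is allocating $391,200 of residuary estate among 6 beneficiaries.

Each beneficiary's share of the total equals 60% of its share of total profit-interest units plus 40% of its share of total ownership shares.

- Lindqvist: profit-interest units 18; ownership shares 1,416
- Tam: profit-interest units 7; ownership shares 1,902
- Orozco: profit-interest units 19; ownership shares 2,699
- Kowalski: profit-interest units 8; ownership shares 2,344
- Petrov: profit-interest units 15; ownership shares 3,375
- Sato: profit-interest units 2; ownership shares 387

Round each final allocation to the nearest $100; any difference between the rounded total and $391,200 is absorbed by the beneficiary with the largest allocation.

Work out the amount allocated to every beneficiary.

Lindqvist: $79,500; Tam: $48,400; Orozco: $99,400; Kowalski: $57,500; Petrov: $94,600; Sato: $11,800

Profit-interest units total 69; ownership shares total 12,123.
Blended shares (60% profit-interest units + 40% ownership shares): Lindqvist 0.2032; Tam 0.1236; Orozco 0.2543; Kowalski 0.1469; Petrov 0.2418; Sato 0.0302.
Proportional shares: Lindqvist 79,508.60; Tam 48,362.61; Orozco 99,470.92; Kowalski 57,469.55; Petrov 94,589.56; Sato 11,798.76.
Rounded to nearest $100: Lindqvist $79,500; Tam $48,400; Orozco $99,500; Kowalski $57,500; Petrov $94,600; Sato $11,800. Sum = $391,300.
Difference $391,200 − $391,300 = −$100 applied to largest allocation (Orozco): Orozco becomes $99,400.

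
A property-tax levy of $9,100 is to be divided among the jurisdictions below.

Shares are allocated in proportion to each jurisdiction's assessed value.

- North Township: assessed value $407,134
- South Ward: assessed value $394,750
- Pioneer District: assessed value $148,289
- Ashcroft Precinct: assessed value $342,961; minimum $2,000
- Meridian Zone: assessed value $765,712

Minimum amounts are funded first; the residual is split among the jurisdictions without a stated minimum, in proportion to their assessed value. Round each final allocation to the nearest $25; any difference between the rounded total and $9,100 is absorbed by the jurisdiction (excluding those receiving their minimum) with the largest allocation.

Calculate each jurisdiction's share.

North Township: $1,675 · South Ward: $1,625 · Pioneer District: $625 · Ashcroft Precinct: $2,000 · Meridian Zone: $3,175

Fund the minimums — Ashcroft Precinct $2,000. Remaining pool $7,100.
Remaining pool split over remaining assessed value 1,715,885: North Township 1,684.64 → $1,675; South Ward 1,633.40 → $1,625; Pioneer District 613.59 → $625; Meridian Zone 3,168.37 → $3,175.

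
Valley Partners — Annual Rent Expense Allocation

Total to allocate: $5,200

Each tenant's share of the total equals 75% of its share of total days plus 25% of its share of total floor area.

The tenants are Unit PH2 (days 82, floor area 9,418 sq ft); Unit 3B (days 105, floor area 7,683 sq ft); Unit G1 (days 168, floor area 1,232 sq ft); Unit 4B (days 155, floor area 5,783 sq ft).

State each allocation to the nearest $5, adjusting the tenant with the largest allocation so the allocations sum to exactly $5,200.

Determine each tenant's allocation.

Totals — days 510, floor area 24,116.
Blended shares (75% days + 25% floor area): Unit PH2 0.2182; Unit 3B 0.2341; Unit G1 0.2598; Unit 4B 0.2879.
Pro-rata amounts: Unit PH2 1,134.75; Unit 3B 1,217.10; Unit G1 1,351.12; Unit 4B 1,497.03.
At nearest $5: Unit PH2 $1,135; Unit 3B $1,215; Unit G1 $1,350; Unit 4B $1,495. Sum = $5,195.
Difference $5,200 − $5,195 = +$5 applied to largest allocation (Unit 4B): Unit 4B becomes $1,500.

Unit PH2: $1,135 · Unit 3B: $1,215 · Unit G1: $1,350 · Unit 4B: $1,500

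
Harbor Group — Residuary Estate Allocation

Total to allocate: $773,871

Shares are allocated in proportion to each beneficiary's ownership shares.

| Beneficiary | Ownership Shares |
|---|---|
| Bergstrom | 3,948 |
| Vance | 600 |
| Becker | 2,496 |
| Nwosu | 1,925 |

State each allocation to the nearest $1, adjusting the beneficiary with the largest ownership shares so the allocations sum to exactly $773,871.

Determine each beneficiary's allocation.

Bergstrom: $340,644 | Vance: $51,770 | Becker: $215,362 | Nwosu: $166,095

Combined ownership shares = 3,948 + 600 + 2,496 + 1,925 = 8,969.
Proportional shares: Bergstrom 340,644.74; Vance 51,769.72; Becker 215,362.03; Nwosu 166,094.51.
After rounding ($1): Bergstrom $340,645; Vance $51,770; Becker $215,362; Nwosu $166,095. Sum = $773,872.
Difference $773,871 − $773,872 = −$1 applied to largest ownership shares (Bergstrom): Bergstrom becomes $340,644.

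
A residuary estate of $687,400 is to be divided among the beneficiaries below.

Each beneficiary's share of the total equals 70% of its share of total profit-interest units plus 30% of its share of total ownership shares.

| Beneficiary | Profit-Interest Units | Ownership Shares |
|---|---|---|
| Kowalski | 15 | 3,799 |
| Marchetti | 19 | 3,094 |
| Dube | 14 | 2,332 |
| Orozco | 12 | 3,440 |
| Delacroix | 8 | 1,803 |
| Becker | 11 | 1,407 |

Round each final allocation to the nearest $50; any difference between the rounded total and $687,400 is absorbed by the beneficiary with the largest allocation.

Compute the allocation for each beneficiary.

Kowalski: $140,700; Marchetti: $155,900; Dube: $115,550; Orozco: $117,800; Delacroix: $72,150; Becker: $85,300

Profit-interest units total 79; ownership shares total 15,875.
Composite weights (70% profit-interest units + 30% ownership shares): Kowalski 0.2047; Marchetti 0.2268; Dube 0.1681; Orozco 0.1713; Delacroix 0.1050; Becker 0.1241.
Raw shares: Kowalski 140,713.20; Marchetti 155,918.63; Dube 115,565.64; Orozco 117,777.05; Delacroix 72,148.48; Becker 85,277.01.
After rounding ($50): Kowalski $140,700; Marchetti $155,900; Dube $115,550; Orozco $117,800; Delacroix $72,150; Becker $85,300. Sum = $687,400.
No rounding difference to absorb.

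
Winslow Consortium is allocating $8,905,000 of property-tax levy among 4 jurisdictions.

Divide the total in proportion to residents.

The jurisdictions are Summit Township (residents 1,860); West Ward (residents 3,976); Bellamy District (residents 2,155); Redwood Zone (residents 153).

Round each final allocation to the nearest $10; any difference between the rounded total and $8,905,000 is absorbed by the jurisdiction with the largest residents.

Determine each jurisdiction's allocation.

Summit Township: $2,033,800; West Ward: $4,347,530; Bellamy District: $2,356,370; Redwood Zone: $167,300

Residents total: 1,860 + 3,976 + 2,155 + 153 = 8,144.
Pro-rata amounts: Summit Township 2,033,804.03; West Ward 4,347,529.47; Bellamy District 2,356,369.72; Redwood Zone 167,296.78.
Rounded to nearest $10: Summit Township $2,033,800; West Ward $4,347,530; Bellamy District $2,356,370; Redwood Zone $167,300. Sum = $8,905,000.
Sum already equals the total — no adjustment.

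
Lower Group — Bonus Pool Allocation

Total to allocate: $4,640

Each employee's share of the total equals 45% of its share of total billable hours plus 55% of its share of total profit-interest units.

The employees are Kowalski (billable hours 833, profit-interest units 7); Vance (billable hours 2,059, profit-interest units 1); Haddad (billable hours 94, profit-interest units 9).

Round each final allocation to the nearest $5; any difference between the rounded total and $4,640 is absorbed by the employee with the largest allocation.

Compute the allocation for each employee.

Totals — billable hours 2,986, profit-interest units 17.
Blended shares (45% billable hours + 55% profit-interest units): Kowalski 0.3520; Vance 0.3427; Haddad 0.3053.
Unrounded shares: Kowalski 1,633.31; Vance 1,589.90; Haddad 1,416.79.
At nearest $5: Kowalski $1,635; Vance $1,590; Haddad $1,415. Sum = $4,640.
Rounded total matches; no reconciliation needed.

Kowalski: $1,635; Vance: $1,590; Haddad: $1,415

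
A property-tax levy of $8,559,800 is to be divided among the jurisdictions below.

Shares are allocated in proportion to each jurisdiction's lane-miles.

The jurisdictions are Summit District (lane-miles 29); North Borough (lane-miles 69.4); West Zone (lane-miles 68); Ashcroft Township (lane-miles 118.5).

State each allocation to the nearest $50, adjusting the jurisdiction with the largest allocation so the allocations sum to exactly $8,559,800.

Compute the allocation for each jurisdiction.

Summit District: $871,300 · North Borough: $2,085,100 · West Zone: $2,043,050 · Ashcroft Township: $3,560,350

Sum of lane-miles: 284.9.
Unrounded shares: Summit District 29/284.9 × $8,559,800 = 871,302.91; North Borough 69.4/284.9 × $8,559,800 = 2,085,118.01; West Zone 68/284.9 × $8,559,800 = 2,043,055.11; Ashcroft Township 118.5/284.9 × $8,559,800 = 3,560,323.97.
Rounded to nearest $50: Summit District $871,300; North Borough $2,085,100; West Zone $2,043,050; Ashcroft Township $3,560,300. Sum = $8,559,750.
Difference $8,559,800 − $8,559,750 = +$50 applied to largest allocation (Ashcroft Township): Ashcroft Township becomes $3,560,350.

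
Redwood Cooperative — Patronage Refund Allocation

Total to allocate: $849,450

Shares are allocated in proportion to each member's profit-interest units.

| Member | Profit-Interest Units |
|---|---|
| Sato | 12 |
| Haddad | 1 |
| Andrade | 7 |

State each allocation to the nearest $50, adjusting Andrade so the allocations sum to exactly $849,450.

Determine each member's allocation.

Sato: $509,650; Haddad: $42,450; Andrade: $297,350

Combined profit-interest units = 20.
Raw shares: Sato 12/20 × $849,450 = 509,670.00; Haddad 1/20 × $849,450 = 42,472.50; Andrade 7/20 × $849,450 = 297,307.50.
At nearest $50: Sato $509,650; Haddad $42,450; Andrade $297,300. Sum = $849,400.
Difference $849,450 − $849,400 = +$50 applied to Andrade: Andrade becomes $297,350.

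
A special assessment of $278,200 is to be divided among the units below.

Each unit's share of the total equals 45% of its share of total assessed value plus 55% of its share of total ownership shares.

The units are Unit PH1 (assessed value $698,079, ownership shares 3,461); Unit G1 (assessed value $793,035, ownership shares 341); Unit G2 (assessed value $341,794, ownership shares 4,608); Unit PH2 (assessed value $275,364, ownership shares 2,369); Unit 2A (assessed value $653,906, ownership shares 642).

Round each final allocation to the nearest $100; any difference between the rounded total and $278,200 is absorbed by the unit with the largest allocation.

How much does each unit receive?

Unit PH1: $78,100 | Unit G1: $40,500 | Unit G2: $77,200 | Unit PH2: $44,200 | Unit 2A: $38,200

Assessed value total 2,762,178; ownership shares total 11,421.
Combined weights (45% assessed value + 55% ownership shares): Unit PH1 0.2804; Unit G1 0.1456; Unit G2 0.2776; Unit PH2 0.1589; Unit 2A 0.1374.
Raw shares: Unit PH1 78,006.87; Unit G1 40,511.13; Unit G2 77,225.64; Unit PH2 44,218.39; Unit 2A 38,237.97.
At nearest $100: Unit PH1 $78,000; Unit G1 $40,500; Unit G2 $77,200; Unit PH2 $44,200; Unit 2A $38,200. Sum = $278,100.
Difference $278,200 − $278,100 = +$100 applied to largest allocation (Unit PH1): Unit PH1 becomes $78,100.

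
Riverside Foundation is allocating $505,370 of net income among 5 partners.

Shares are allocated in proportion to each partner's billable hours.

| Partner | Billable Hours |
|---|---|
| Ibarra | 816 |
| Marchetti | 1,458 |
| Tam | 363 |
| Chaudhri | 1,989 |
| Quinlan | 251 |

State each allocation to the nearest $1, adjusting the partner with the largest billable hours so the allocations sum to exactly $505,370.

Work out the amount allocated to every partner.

Billable hours total: 816 + 1,458 + 363 + 1,989 + 251 = 4,877.
Raw shares: Ibarra 84,556.47; Marchetti 151,082.52; Tam 37,615.20; Chaudhri 206,106.40; Quinlan 26,009.41.
At nearest $1: Ibarra $84,556; Marchetti $151,083; Tam $37,615; Chaudhri $206,106; Quinlan $26,009. Sum = $505,369.
Difference $505,370 − $505,369 = +$1 applied to largest billable hours (Chaudhri): Chaudhri becomes $206,107.

Ibarra: $84,556; Marchetti: $151,083; Tam: $37,615; Chaudhri: $206,107; Quinlan: $26,009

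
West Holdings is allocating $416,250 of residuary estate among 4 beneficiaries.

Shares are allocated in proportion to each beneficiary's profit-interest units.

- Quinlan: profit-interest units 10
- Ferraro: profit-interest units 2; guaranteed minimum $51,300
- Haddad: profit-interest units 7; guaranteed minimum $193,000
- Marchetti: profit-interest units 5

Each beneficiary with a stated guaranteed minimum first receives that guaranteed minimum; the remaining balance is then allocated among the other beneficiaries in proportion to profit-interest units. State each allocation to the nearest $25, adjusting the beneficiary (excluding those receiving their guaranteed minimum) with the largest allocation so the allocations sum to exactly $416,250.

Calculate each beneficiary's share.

Guaranteed amounts: Ferraro $51,300; Haddad $193,000. Residual $171,950.
Residual split over remaining profit-interest units 15: Quinlan 114,633.33 → $114,625; Marchetti 57,316.67 → $57,325.

Quinlan: $114,625 · Ferraro: $51,300 · Haddad: $193,000 · Marchetti: $57,325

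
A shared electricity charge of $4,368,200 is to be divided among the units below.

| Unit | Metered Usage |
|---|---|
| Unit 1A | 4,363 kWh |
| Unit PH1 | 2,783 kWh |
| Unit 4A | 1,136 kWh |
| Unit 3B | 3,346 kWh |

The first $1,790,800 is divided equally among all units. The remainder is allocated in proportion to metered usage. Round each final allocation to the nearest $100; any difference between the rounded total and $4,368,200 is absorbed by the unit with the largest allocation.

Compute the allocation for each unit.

$1,790,800 shared equally gives $447,700 per unit.
Remainder $2,577,400 by metered usage (total 11,628): Unit 1A 967,079.14 → $967,100; Unit PH1 616,864.83 → $616,900; Unit 4A 251,799.66 → $251,800; Unit 3B 741,656.38 → $741,700.
Rounding difference −$100 on remainder applied to Unit 1A.
Totals: Unit 1A $447,700 + $967,000 = $1,414,700; Unit PH1 $447,700 + $616,900 = $1,064,600; Unit 4A $447,700 + $251,800 = $699,500; Unit 3B $447,700 + $741,700 = $1,189,400.

Unit 1A: $1,414,700 · Unit PH1: $1,064,600 · Unit 4A: $699,500 · Unit 3B: $1,189,400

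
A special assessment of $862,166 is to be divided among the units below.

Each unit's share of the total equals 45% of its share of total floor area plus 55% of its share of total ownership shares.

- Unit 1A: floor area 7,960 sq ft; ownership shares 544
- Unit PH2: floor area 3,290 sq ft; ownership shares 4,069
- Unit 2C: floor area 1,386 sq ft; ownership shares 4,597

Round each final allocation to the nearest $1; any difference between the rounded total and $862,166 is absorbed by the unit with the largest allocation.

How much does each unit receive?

Unit 1A: $272,412; Unit PH2: $310,515; Unit 2C: $279,239

Totals — floor area 12,636, ownership shares 9,210.
Combined weights (45% floor area + 55% ownership shares): Unit 1A 0.3160; Unit PH2 0.3602; Unit 2C 0.3239.
Raw shares: Unit 1A 272,411.88; Unit PH2 310,514.74; Unit 2C 279,239.39.
After rounding ($1): Unit 1A $272,412; Unit PH2 $310,515; Unit 2C $279,239. Sum = $862,166.
Sum already equals the total — no adjustment.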